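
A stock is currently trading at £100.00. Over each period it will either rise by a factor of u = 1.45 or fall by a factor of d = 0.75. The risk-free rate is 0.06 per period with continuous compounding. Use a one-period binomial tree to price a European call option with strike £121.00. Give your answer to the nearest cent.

Risk-neutral probability p = (e^0.06 − 0.75)/(1.45 − 0.75) = 0.3118/0.7000 = 0.4455
Terminal stock prices: S_u = 145, S_d = 75
Terminal payoffs (S − K): max(24, 0) = 24, max(-46, 0) = 0
Node 0 (S = 100): V_0 = e^(−0.06)·[0.4455·24.0000 + 0.5545·0.0000] = 10.0689

£10.07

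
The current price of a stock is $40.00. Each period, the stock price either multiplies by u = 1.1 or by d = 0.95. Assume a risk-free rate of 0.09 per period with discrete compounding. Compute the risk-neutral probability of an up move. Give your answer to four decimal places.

Risk-neutral probability p = (1 + 0.09 − 0.95)/(1.1 − 0.95) = 0.1400/0.1500 = 0.9333

p = 0.9333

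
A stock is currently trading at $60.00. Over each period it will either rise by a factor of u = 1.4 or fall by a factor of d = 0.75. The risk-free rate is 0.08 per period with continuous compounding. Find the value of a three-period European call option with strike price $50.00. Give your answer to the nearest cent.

$23.71

Risk-neutral probability p = (e^0.08 − 0.75)/(1.4 − 0.75) = 0.3333/0.6500 = 0.5127
Terminal stock prices: S_uuu = 164.6, S_uud = 88.2, S_udd = 47.25, S_ddd = 25.31
Terminal payoffs (S − K): max(114.6, 0) = 114.6, max(38.2, 0) = 38.2, max(-2.75, 0) = 0, max(-24.69, 0) = 0
Node uu (S = 117.6): V_uu = e^(−0.08)·[0.5127·114.6400 + 0.4873·38.2000] = 71.4442
Node ud (S = 63): V_ud = e^(−0.08)·[0.5127·38.2000 + 0.4873·0.0000] = 18.0811
Node dd (S = 33.75): V_dd = e^(−0.08)·[0.5127·0.0000 + 0.4873·0.0000] = 0.0000
Node u (S = 84): V_u = e^(−0.08)·[0.5127·71.4442 + 0.4873·18.0811] = 41.9492
Node d (S = 45): V_d = e^(−0.08)·[0.5127·18.0811 + 0.4873·0.0000] = 8.5583
Node 0 (S = 60): V_0 = e^(−0.08)·[0.5127·41.9492 + 0.4873·8.5583] = 23.7051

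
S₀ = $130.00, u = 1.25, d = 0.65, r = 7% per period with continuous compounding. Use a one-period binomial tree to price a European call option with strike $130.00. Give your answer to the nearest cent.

Risk-neutral probability p = (e^0.07 − 0.65)/(1.25 − 0.65) = 0.4225/0.6000 = 0.7042
Terminal stock prices: S_u = 162.5, S_d = 84.5
Terminal payoffs (S − K): max(32.5, 0) = 32.5, max(-45.5, 0) = 0
Node 0 (S = 130): V_0 = e^(−0.07)·[0.7042·32.5000 + 0.2958·0.0000] = 21.3386

$21.34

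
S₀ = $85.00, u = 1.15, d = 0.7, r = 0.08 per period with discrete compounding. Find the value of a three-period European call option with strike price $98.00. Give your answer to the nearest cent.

Risk-neutral probability p = (1 + 0.08 − 0.7)/(1.15 − 0.7) = 0.3800/0.4500 = 0.8444
Terminal stock prices: S_uuu = 129.3, S_uud = 78.69, S_udd = 47.9, S_ddd = 29.15
Terminal payoffs (S − K): max(31.27, 0) = 31.27, max(-19.31, 0) = 0, max(-50.1, 0) = 0, max(-68.84, 0) = 0
Node uu (S = 112.4): V_uu = 1/1.08·[0.8444·31.2744 + 0.1556·0.0000] = 24.4532
Node ud (S = 68.42): V_ud = 1/1.08·[0.8444·0.0000 + 0.1556·0.0000] = 0.0000
Node dd (S = 41.65): V_dd = 1/1.08·[0.8444·0.0000 + 0.1556·0.0000] = 0.0000
Node u (S = 97.75): V_u = 1/1.08·[0.8444·24.4532 + 0.1556·0.0000] = 19.1198
Node d (S = 59.5): V_d = 1/1.08·[0.8444·0.0000 + 0.1556·0.0000] = 0.0000
Node 0 (S = 85): V_0 = 1/1.08·[0.8444·19.1198 + 0.1556·0.0000] = 14.9496

$14.95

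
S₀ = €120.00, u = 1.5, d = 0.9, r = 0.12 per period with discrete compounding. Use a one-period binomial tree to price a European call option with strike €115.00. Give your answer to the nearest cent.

Risk-neutral probability p = (1 + 0.12 − 0.9)/(1.5 − 0.9) = 0.2200/0.6000 = 0.3667
Terminal stock prices: S_u = 180, S_d = 108
Terminal payoffs (S − K): max(65, 0) = 65, max(-7, 0) = 0
Node 0 (S = 120): V_0 = 1/1.12·[0.3667·65.0000 + 0.6333·0.0000] = 21.2798

€21.28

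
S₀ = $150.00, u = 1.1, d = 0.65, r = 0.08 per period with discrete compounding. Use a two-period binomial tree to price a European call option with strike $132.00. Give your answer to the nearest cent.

$38.75

Risk-neutral probability p = (1 + 0.08 − 0.65)/(1.1 − 0.65) = 0.4300/0.4500 = 0.9556
Terminal stock prices: S_uu = 181.5, S_ud = 107.2, S_dd = 63.38
Terminal payoffs (S − K): max(49.5, 0) = 49.5, max(-24.75, 0) = 0, max(-68.62, 0) = 0
Node u (S = 165): V_u = 1/1.08·[0.9556·49.5000 + 0.0444·0.0000] = 43.7963
Node d (S = 97.5): V_d = 1/1.08·[0.9556·0.0000 + 0.0444·0.0000] = 0.0000
Node 0 (S = 150): V_0 = 1/1.08·[0.9556·43.7963 + 0.0444·0.0000] = 38.7498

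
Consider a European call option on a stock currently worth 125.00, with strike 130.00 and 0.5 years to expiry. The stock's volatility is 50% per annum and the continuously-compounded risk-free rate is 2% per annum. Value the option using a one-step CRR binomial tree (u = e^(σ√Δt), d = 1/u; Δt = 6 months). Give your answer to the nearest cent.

CRR parameters: u = e^(σ√Δt) = e^(0.5·√0.5) = 1.4241, d = 1/u = 0.7022
Per-period rate: rΔt = 0.02·0.5 = 0.01, so R = e^0.01 = 1.0101
Risk-neutral probability p = (e^0.01 − 0.7022)/(1.4241 − 0.7022) = 0.3079/0.7219 = 0.4264
Terminal stock prices: S_u = 178, S_d = 87.77
Terminal payoffs (S − K): max(48.01, 0) = 48.01, max(-42.23, 0) = 0
Node 0 (S = 125): V_0 = e^(−0.01)·[0.4264·48.0149 + 0.5736·0.0000] = 20.2718

20.27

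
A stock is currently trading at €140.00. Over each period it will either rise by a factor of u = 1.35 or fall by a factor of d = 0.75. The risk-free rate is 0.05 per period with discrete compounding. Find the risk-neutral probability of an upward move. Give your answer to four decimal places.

Risk-neutral probability p = (1 + 0.05 − 0.75)/(1.35 − 0.75) = 0.3000/0.6000 = 0.5000

p = 0.5000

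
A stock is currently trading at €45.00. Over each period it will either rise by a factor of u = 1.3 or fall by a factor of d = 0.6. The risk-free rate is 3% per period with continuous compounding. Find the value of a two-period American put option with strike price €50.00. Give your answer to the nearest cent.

Risk-neutral probability p = (e^0.03 − 0.6)/(1.3 − 0.6) = 0.4305/0.7000 = 0.6149
Terminal stock prices: S_uu = 76.05, S_ud = 35.1, S_dd = 16.2
Terminal payoffs (K − S): max(-26.05, 0) = 0, max(14.9, 0) = 14.9, max(33.8, 0) = 33.8
Node u (S = 58.5): continuation = e^(−0.03)·[0.6149·0.0000 + 0.3851·14.9000] = 5.5679; exercise value = 0.0000 ≤ continuation, so V_u = 5.5679
Node d (S = 27): continuation = e^(−0.03)·[0.6149·14.9000 + 0.3851·33.8000] = 21.5223; exercise value = 23.0000 > continuation, so V_d = 23.0000 (exercise)
Node 0 (S = 45): continuation = e^(−0.03)·[0.6149·5.5679 + 0.3851·23.0000] = 11.9175; exercise value = 5.0000 ≤ continuation, so V_0 = 11.9175

€11.92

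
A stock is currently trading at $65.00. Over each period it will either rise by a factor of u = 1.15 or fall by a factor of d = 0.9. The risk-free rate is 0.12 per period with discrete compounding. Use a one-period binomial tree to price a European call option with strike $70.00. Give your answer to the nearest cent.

Risk-neutral probability p = (1 + 0.12 − 0.9)/(1.15 − 0.9) = 0.2200/0.2500 = 0.8800
Terminal stock prices: S_u = 74.75, S_d = 58.5
Terminal payoffs (S − K): max(4.75, 0) = 4.75, max(-11.5, 0) = 0
Node 0 (S = 65): V_0 = 1/1.12·[0.8800·4.7500 + 0.1200·0.0000] = 3.7321

$3.73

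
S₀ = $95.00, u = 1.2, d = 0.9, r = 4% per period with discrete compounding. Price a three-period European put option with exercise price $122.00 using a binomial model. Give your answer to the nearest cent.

Risk-neutral probability p = (1 + 0.04 − 0.9)/(1.2 − 0.9) = 0.1400/0.3000 = 0.4667
Terminal stock prices: S_uuu = 164.2, S_uud = 123.1, S_udd = 92.34, S_ddd = 69.26
Terminal payoffs (K − S): max(-42.16, 0) = 0, max(-1.12, 0) = 0, max(29.66, 0) = 29.66, max(52.74, 0) = 52.74
Node uu (S = 136.8): V_uu = 1/1.04·[0.4667·0.0000 + 0.5333·0.0000] = 0.0000
Node ud (S = 102.6): V_ud = 1/1.04·[0.4667·0.0000 + 0.5333·29.6600] = 15.2103
Node dd (S = 76.95): V_dd = 1/1.04·[0.4667·29.6600 + 0.5333·52.7450] = 40.3577
Node u (S = 114): V_u = 1/1.04·[0.4667·0.0000 + 0.5333·15.2103] = 7.8001
Node d (S = 85.5): V_d = 1/1.04·[0.4667·15.2103 + 0.5333·40.3577] = 27.5214
Node 0 (S = 95): V_0 = 1/1.04·[0.4667·7.8001 + 0.5333·27.5214] = 17.6136

$17.61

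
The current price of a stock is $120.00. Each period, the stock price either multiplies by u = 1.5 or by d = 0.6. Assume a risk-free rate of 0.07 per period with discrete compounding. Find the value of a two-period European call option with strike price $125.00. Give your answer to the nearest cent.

$34.54

Risk-neutral probability p = (1 + 0.07 − 0.6)/(1.5 − 0.6) = 0.4700/0.9000 = 0.5222
Terminal stock prices: S_uu = 270, S_ud = 108, S_dd = 43.2
Terminal payoffs (S − K): max(145, 0) = 145, max(-17, 0) = 0, max(-81.8, 0) = 0
Node u (S = 180): V_u = 1/1.07·[0.5222·145.0000 + 0.4778·0.0000] = 70.7684
Node d (S = 72): V_d = 1/1.07·[0.5222·0.0000 + 0.4778·0.0000] = 0.0000
Node 0 (S = 120): V_0 = 1/1.07·[0.5222·70.7684 + 0.4778·0.0000] = 34.5391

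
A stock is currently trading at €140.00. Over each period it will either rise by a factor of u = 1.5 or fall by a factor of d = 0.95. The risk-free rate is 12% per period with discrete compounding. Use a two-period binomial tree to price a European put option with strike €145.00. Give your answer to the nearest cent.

Risk-neutral probability p = (1 + 0.12 − 0.95)/(1.5 − 0.95) = 0.1700/0.5500 = 0.3091
Terminal stock prices: S_uu = 315, S_ud = 199.5, S_dd = 126.3
Terminal payoffs (K − S): max(-170, 0) = 0, max(-54.5, 0) = 0, max(18.65, 0) = 18.65
Node u (S = 210): V_u = 1/1.12·[0.3091·0.0000 + 0.6909·0.0000] = 0.0000
Node d (S = 133): V_d = 1/1.12·[0.3091·0.0000 + 0.6909·18.6500] = 11.5049
Node 0 (S = 140): V_0 = 1/1.12·[0.3091·0.0000 + 0.6909·11.5049] = 7.0972

€7.10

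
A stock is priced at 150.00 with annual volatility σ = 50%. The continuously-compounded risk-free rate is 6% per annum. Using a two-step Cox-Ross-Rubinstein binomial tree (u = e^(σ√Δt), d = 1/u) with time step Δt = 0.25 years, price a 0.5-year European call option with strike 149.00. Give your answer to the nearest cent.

CRR parameters: u = e^(σ√Δt) = e^(0.5·√0.25) = 1.2840, d = 1/u = 0.7788
Per-period rate: rΔt = 0.06·0.25 = 0.015, so R = e^0.015 = 1.0151
Risk-neutral probability p = (e^0.015 − 0.7788)/(1.2840 − 0.7788) = 0.2363/0.5052 = 0.4677
Terminal stock prices: S_uu = 247.3, S_ud = 150, S_dd = 90.98
Terminal payoffs (S − K): max(98.31, 0) = 98.31, max(1, 0) = 1, max(-58.02, 0) = 0
Node u (S = 192.6): V_u = e^(−0.015)·[0.4677·98.3082 + 0.5323·1.0000] = 45.8221
Node d (S = 116.8): V_d = e^(−0.015)·[0.4677·1.0000 + 0.5323·0.0000] = 0.4608
Node 0 (S = 150): V_0 = e^(−0.015)·[0.4677·45.8221 + 0.5323·0.4608] = 21.3552

21.36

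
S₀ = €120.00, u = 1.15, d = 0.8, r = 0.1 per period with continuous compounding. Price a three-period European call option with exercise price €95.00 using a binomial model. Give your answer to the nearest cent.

€49.89

Risk-neutral probability p = (e^0.1 − 0.8)/(1.15 − 0.8) = 0.3052/0.3500 = 0.8719
Terminal stock prices: S_uuu = 182.5, S_uud = 127, S_udd = 88.32, S_ddd = 61.44
Terminal payoffs (S − K): max(87.5, 0) = 87.5, max(31.96, 0) = 31.96, max(-6.68, 0) = 0, max(-33.56, 0) = 0
Node uu (S = 158.7): V_uu = e^(−0.1)·[0.8719·87.5050 + 0.1281·31.9600] = 72.7404
Node ud (S = 110.4): V_ud = e^(−0.1)·[0.8719·31.9600 + 0.1281·0.0000] = 25.2146
Node dd (S = 76.8): V_dd = e^(−0.1)·[0.8719·0.0000 + 0.1281·0.0000] = 0.0000
Node u (S = 138): V_u = e^(−0.1)·[0.8719·72.7404 + 0.1281·25.2146] = 60.3103
Node d (S = 96): V_d = e^(−0.1)·[0.8719·25.2146 + 0.1281·0.0000] = 19.8929
Node 0 (S = 120): V_0 = e^(−0.1)·[0.8719·60.3103 + 0.1281·19.8929] = 49.8869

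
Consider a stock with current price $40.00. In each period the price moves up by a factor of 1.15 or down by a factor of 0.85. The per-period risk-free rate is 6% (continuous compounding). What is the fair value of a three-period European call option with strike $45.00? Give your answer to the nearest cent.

Risk-neutral probability p = (e^0.06 − 0.85)/(1.15 − 0.85) = 0.2118/0.3000 = 0.7061
Terminal stock prices: S_uuu = 60.83, S_uud = 44.96, S_udd = 33.23, S_ddd = 24.56
Terminal payoffs (S − K): max(15.83, 0) = 15.83, max(-0.035, 0) = 0, max(-11.77, 0) = 0, max(-20.44, 0) = 0
Node uu (S = 52.9): V_uu = e^(−0.06)·[0.7061·15.8350 + 0.2939·0.0000] = 10.5303
Node ud (S = 39.1): V_ud = e^(−0.06)·[0.7061·0.0000 + 0.2939·0.0000] = 0.0000
Node dd (S = 28.9): V_dd = e^(−0.06)·[0.7061·0.0000 + 0.2939·0.0000] = 0.0000
Node u (S = 46): V_u = e^(−0.06)·[0.7061·10.5303 + 0.2939·0.0000] = 7.0026
Node d (S = 34): V_d = e^(−0.06)·[0.7061·0.0000 + 0.2939·0.0000] = 0.0000
Node 0 (S = 40): V_0 = e^(−0.06)·[0.7061·7.0026 + 0.2939·0.0000] = 4.6568

$4.66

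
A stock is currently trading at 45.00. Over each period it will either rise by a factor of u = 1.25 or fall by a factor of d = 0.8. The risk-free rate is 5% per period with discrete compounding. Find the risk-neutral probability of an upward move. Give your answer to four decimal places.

p = 0.5556

Risk-neutral probability p = (1 + 0.05 − 0.8)/(1.25 − 0.8) = 0.2500/0.4500 = 0.5556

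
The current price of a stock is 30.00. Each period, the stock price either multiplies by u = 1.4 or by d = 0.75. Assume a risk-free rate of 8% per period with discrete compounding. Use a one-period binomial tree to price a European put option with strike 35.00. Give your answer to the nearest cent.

Risk-neutral probability p = (1 + 0.08 − 0.75)/(1.4 − 0.75) = 0.3300/0.6500 = 0.5077
Terminal stock prices: S_u = 42, S_d = 22.5
Terminal payoffs (K − S): max(-7, 0) = 0, max(12.5, 0) = 12.5
Node 0 (S = 30): V_0 = 1/1.08·[0.5077·0.0000 + 0.4923·12.5000] = 5.6980

5.70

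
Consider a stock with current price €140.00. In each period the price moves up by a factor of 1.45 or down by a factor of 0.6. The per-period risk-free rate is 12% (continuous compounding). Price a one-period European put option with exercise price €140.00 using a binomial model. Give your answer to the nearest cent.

€18.84

Risk-neutral probability p = (e^0.12 − 0.6)/(1.45 − 0.6) = 0.5275/0.8500 = 0.6206
Terminal stock prices: S_u = 203, S_d = 84
Terminal payoffs (K − S): max(-63, 0) = 0, max(56, 0) = 56
Node 0 (S = 140): V_0 = e^(−0.12)·[0.6206·0.0000 + 0.3794·56.0000] = 18.8446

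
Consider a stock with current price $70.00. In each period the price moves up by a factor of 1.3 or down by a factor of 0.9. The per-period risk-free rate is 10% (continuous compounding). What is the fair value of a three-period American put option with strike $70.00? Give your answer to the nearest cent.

Risk-neutral probability p = (e^0.1 − 0.9)/(1.3 − 0.9) = 0.2052/0.4000 = 0.5129
Terminal stock prices: S_uuu = 153.8, S_uud = 106.5, S_udd = 73.71, S_ddd = 51.03
Terminal payoffs (K − S): max(-83.79, 0) = 0, max(-36.47, 0) = 0, max(-3.71, 0) = 0, max(18.97, 0) = 18.97
Node uu (S = 118.3): continuation = e^(−0.1)·[0.5129·0.0000 + 0.4871·0.0000] = 0.0000; exercise value = 0.0000 ≤ continuation, so V_uu = 0.0000
Node ud (S = 81.9): continuation = e^(−0.1)·[0.5129·0.0000 + 0.4871·0.0000] = 0.0000; exercise value = 0.0000 ≤ continuation, so V_ud = 0.0000
Node dd (S = 56.7): continuation = e^(−0.1)·[0.5129·0.0000 + 0.4871·18.9700] = 8.3605; exercise value = 13.3000 > continuation, so V_dd = 13.3000 (exercise)
Node u (S = 91): continuation = e^(−0.1)·[0.5129·0.0000 + 0.4871·0.0000] = 0.0000; exercise value = 0.0000 ≤ continuation, so V_u = 0.0000
Node d (S = 63): continuation = e^(−0.1)·[0.5129·0.0000 + 0.4871·13.3000] = 5.8616; exercise value = 7.0000 > continuation, so V_d = 7.0000 (exercise)
Node 0 (S = 70): continuation = e^(−0.1)·[0.5129·0.0000 + 0.4871·7.0000] = 3.0851; exercise value = 0.0000 ≤ continuation, so V_0 = 3.0851

$3.09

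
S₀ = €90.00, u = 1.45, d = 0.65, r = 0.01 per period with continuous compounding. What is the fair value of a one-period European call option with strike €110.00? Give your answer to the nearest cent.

€9.13

Risk-neutral probability p = (e^0.01 − 0.65)/(1.45 − 0.65) = 0.3601/0.8000 = 0.4501
Terminal stock prices: S_u = 130.5, S_d = 58.5
Terminal payoffs (S − K): max(20.5, 0) = 20.5, max(-51.5, 0) = 0
Node 0 (S = 90): V_0 = e^(−0.01)·[0.4501·20.5000 + 0.5499·0.0000] = 9.1345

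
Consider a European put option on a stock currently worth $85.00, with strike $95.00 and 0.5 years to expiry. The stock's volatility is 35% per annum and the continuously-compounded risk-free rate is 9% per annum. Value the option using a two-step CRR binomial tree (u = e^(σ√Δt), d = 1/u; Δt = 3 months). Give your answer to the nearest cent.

$12.47

CRR parameters: u = e^(σ√Δt) = e^(0.35·√0.25) = 1.1912, d = 1/u = 0.8395
Per-period rate: rΔt = 0.09·0.25 = 0.0225, so R = e^0.0225 = 1.0228
Risk-neutral probability p = (e^0.0225 − 0.8395)/(1.1912 − 0.8395) = 0.1833/0.3518 = 0.5210
Terminal stock prices: S_uu = 120.6, S_ud = 85, S_dd = 59.9
Terminal payoffs (K − S): max(-25.62, 0) = 0, max(10, 0) = 10, max(35.1, 0) = 35.1
Node u (S = 101.3): V_u = e^(−0.0225)·[0.5210·0.0000 + 0.4790·10.0000] = 4.6830
Node d (S = 71.35): V_d = e^(−0.0225)·[0.5210·10.0000 + 0.4790·35.1015] = 21.5325
Node 0 (S = 85): V_0 = e^(−0.0225)·[0.5210·4.6830 + 0.4790·21.5325] = 12.4694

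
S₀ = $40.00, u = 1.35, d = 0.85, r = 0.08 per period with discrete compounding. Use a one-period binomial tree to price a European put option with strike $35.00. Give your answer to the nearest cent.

$0.50

Risk-neutral probability p = (1 + 0.08 − 0.85)/(1.35 − 0.85) = 0.2300/0.5000 = 0.4600
Terminal stock prices: S_u = 54, S_d = 34
Terminal payoffs (K − S): max(-19, 0) = 0, max(1, 0) = 1
Node 0 (S = 40): V_0 = 1/1.08·[0.4600·0.0000 + 0.5400·1.0000] = 0.5000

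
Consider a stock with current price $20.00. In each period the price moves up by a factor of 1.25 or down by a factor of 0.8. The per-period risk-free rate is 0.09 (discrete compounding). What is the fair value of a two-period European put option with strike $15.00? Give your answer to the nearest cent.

Risk-neutral probability p = (1 + 0.09 − 0.8)/(1.25 − 0.8) = 0.2900/0.4500 = 0.6444
Terminal stock prices: S_uu = 31.25, S_ud = 20, S_dd = 12.8
Terminal payoffs (K − S): max(-16.25, 0) = 0, max(-5, 0) = 0, max(2.2, 0) = 2.2
Node u (S = 25): V_u = 1/1.09·[0.6444·0.0000 + 0.3556·0.0000] = 0.0000
Node d (S = 16): V_d = 1/1.09·[0.6444·0.0000 + 0.3556·2.2000] = 0.7176
Node 0 (S = 20): V_0 = 1/1.09·[0.6444·0.0000 + 0.3556·0.7176] = 0.2341

$0.23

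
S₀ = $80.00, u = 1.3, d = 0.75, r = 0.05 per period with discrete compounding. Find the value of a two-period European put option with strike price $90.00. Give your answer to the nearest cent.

$13.83

Risk-neutral probability p = (1 + 0.05 − 0.75)/(1.3 − 0.75) = 0.3000/0.5500 = 0.5455
Terminal stock prices: S_uu = 135.2, S_ud = 78, S_dd = 45
Terminal payoffs (K − S): max(-45.2, 0) = 0, max(12, 0) = 12, max(45, 0) = 45
Node u (S = 104): V_u = 1/1.05·[0.5455·0.0000 + 0.4545·12.0000] = 5.1948
Node d (S = 60): V_d = 1/1.05·[0.5455·12.0000 + 0.4545·45.0000] = 25.7143
Node 0 (S = 80): V_0 = 1/1.05·[0.5455·5.1948 + 0.4545·25.7143] = 13.8303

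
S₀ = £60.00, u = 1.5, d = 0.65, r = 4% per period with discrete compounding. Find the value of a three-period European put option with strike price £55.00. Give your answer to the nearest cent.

Risk-neutral probability p = (1 + 0.04 − 0.65)/(1.5 − 0.65) = 0.3900/0.8500 = 0.4588
Terminal stock prices: S_uuu = 202.5, S_uud = 87.75, S_udd = 38.03, S_ddd = 16.48
Terminal payoffs (K − S): max(-147.5, 0) = 0, max(-32.75, 0) = 0, max(16.97, 0) = 16.97, max(38.52, 0) = 38.52
Node uu (S = 135): V_uu = 1/1.04·[0.4588·0.0000 + 0.5412·0.0000] = 0.0000
Node ud (S = 58.5): V_ud = 1/1.04·[0.4588·0.0000 + 0.5412·16.9750] = 8.8331
Node dd (S = 25.35): V_dd = 1/1.04·[0.4588·16.9750 + 0.5412·38.5225] = 27.5346
Node u (S = 90): V_u = 1/1.04·[0.4588·0.0000 + 0.5412·8.8331] = 4.5964
Node d (S = 39): V_d = 1/1.04·[0.4588·8.8331 + 0.5412·27.5346] = 18.2249
Node 0 (S = 60): V_0 = 1/1.04·[0.4588·4.5964 + 0.5412·18.2249] = 11.5114

£11.51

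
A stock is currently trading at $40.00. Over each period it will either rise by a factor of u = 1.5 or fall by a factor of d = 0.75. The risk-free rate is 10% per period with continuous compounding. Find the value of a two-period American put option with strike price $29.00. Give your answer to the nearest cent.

$1.47

Risk-neutral probability p = (e^0.1 − 0.75)/(1.5 − 0.75) = 0.3552/0.7500 = 0.4736
Terminal stock prices: S_uu = 90, S_ud = 45, S_dd = 22.5
Terminal payoffs (K − S): max(-61, 0) = 0, max(-16, 0) = 0, max(6.5, 0) = 6.5
Node u (S = 60): continuation = e^(−0.1)·[0.4736·0.0000 + 0.5264·0.0000] = 0.0000; exercise value = 0.0000 ≤ continuation, so V_u = 0.0000
Node d (S = 30): continuation = e^(−0.1)·[0.4736·0.0000 + 0.5264·6.5000] = 3.0962; exercise value = 0.0000 ≤ continuation, so V_d = 3.0962
Node 0 (S = 40): continuation = e^(−0.1)·[0.4736·0.0000 + 0.5264·3.0962] = 1.4749; exercise value = 0.0000 ≤ continuation, so V_0 = 1.4749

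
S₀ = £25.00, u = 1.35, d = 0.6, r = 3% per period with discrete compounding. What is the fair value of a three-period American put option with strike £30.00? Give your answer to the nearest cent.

£8.80

Risk-neutral probability p = (1 + 0.03 − 0.6)/(1.35 − 0.6) = 0.4300/0.7500 = 0.5733
Terminal stock prices: S_uuu = 61.51, S_uud = 27.34, S_udd = 12.15, S_ddd = 5.4
Terminal payoffs (K − S): max(-31.51, 0) = 0, max(2.662, 0) = 2.662, max(17.85, 0) = 17.85, max(24.6, 0) = 24.6
Node uu (S = 45.56): continuation = 1/1.03·[0.5733·0.0000 + 0.4267·2.6625] = 1.1029; exercise value = 0.0000 ≤ continuation, so V_uu = 1.1029
Node ud (S = 20.25): continuation = 1/1.03·[0.5733·2.6625 + 0.4267·17.8500] = 8.8762; exercise value = 9.7500 > continuation, so V_ud = 9.7500 (exercise)
Node dd (S = 9): continuation = 1/1.03·[0.5733·17.8500 + 0.4267·24.6000] = 20.1262; exercise value = 21.0000 > continuation, so V_dd = 21.0000 (exercise)
Node u (S = 33.75): continuation = 1/1.03·[0.5733·1.1029 + 0.4267·9.7500] = 4.6528; exercise value = 0.0000 ≤ continuation, so V_u = 4.6528
Node d (S = 15): continuation = 1/1.03·[0.5733·9.7500 + 0.4267·21.0000] = 14.1262; exercise value = 15.0000 > continuation, so V_d = 15.0000 (exercise)
Node 0 (S = 25): continuation = 1/1.03·[0.5733·4.6528 + 0.4267·15.0000] = 8.8035; exercise value = 5.0000 ≤ continuation, so V_0 = 8.8035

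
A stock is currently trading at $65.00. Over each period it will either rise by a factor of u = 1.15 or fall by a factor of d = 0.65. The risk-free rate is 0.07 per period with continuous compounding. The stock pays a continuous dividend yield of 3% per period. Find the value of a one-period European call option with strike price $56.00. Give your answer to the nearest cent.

$13.66

Per-period risk-free factor R = e^0.07 = 1.0725; dividend-adjusted growth = e^(0.07−0.03) = 1.0408.
Risk-neutral probability p = (1.0408 − 0.65)/(1.15 − 0.65) = 0.3908/0.5000 = 0.7816
Terminal stock prices: S_u = 74.75, S_d = 42.25
Terminal payoffs (S − K): max(18.75, 0) = 18.75, max(-13.75, 0) = 0
Node 0 (S = 65): V_0 = e^(−0.07)·[0.7816·18.7500 + 0.2184·0.0000] = 13.6646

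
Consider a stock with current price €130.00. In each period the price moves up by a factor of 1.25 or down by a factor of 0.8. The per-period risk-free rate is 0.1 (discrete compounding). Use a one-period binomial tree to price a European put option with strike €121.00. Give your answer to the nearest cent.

€5.15

Risk-neutral probability p = (1 + 0.1 − 0.8)/(1.25 − 0.8) = 0.3000/0.4500 = 0.6667
Terminal stock prices: S_u = 162.5, S_d = 104
Terminal payoffs (K − S): max(-41.5, 0) = 0, max(17, 0) = 17
Node 0 (S = 130): V_0 = 1/1.1·[0.6667·0.0000 + 0.3333·17.0000] = 5.1515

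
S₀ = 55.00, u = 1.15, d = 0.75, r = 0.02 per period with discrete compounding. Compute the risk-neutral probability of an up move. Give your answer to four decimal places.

Risk-neutral probability p = (1 + 0.02 − 0.75)/(1.15 − 0.75) = 0.2700/0.4000 = 0.6750

p = 0.6750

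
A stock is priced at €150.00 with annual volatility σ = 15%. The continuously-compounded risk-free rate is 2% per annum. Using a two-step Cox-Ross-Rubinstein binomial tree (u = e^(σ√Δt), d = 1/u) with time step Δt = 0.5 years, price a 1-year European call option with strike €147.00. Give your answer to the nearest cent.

CRR parameters: u = e^(σ√Δt) = e^(0.15·√0.5) = 1.1119, d = 1/u = 0.8994
Per-period rate: rΔt = 0.02·0.5 = 0.01, so R = e^0.01 = 1.0101
Risk-neutral probability p = (e^0.01 − 0.8994)/(1.1119 − 0.8994) = 0.1107/0.2125 = 0.5208
Terminal stock prices: S_uu = 185.4, S_ud = 150, S_dd = 121.3
Terminal payoffs (S − K): max(38.45, 0) = 38.45, max(3, 0) = 3, max(-25.67, 0) = 0
Node u (S = 166.8): V_u = e^(−0.01)·[0.5208·38.4467 + 0.4792·3.0000] = 21.2470
Node d (S = 134.9): V_d = e^(−0.01)·[0.5208·3.0000 + 0.4792·0.0000] = 1.5468
Node 0 (S = 150): V_0 = e^(−0.01)·[0.5208·21.2470 + 0.4792·1.5468] = 11.6891

€11.69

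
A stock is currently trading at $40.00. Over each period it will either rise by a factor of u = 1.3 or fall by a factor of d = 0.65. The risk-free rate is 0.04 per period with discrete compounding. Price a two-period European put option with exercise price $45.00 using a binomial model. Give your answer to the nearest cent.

$9.13

Risk-neutral probability p = (1 + 0.04 − 0.65)/(1.3 − 0.65) = 0.3900/0.6500 = 0.6000
Terminal stock prices: S_uu = 67.6, S_ud = 33.8, S_dd = 16.9
Terminal payoffs (K − S): max(-22.6, 0) = 0, max(11.2, 0) = 11.2, max(28.1, 0) = 28.1
Node u (S = 52): V_u = 1/1.04·[0.6000·0.0000 + 0.4000·11.2000] = 4.3077
Node d (S = 26): V_d = 1/1.04·[0.6000·11.2000 + 0.4000·28.1000] = 17.2692
Node 0 (S = 40): V_0 = 1/1.04·[0.6000·4.3077 + 0.4000·17.2692] = 9.1272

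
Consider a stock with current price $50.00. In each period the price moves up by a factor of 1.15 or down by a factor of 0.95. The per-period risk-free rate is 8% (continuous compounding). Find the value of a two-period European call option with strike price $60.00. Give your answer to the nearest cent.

$2.32

Risk-neutral probability p = (e^0.08 − 0.95)/(1.15 − 0.95) = 0.1333/0.2000 = 0.6664
Terminal stock prices: S_uu = 66.12, S_ud = 54.62, S_dd = 45.12
Terminal payoffs (S − K): max(6.125, 0) = 6.125, max(-5.375, 0) = 0, max(-14.88, 0) = 0
Node u (S = 57.5): V_u = e^(−0.08)·[0.6664·6.1250 + 0.3336·0.0000] = 3.7681
Node d (S = 47.5): V_d = e^(−0.08)·[0.6664·0.0000 + 0.3336·0.0000] = 0.0000
Node 0 (S = 50): V_0 = e^(−0.08)·[0.6664·3.7681 + 0.3336·0.0000] = 2.3181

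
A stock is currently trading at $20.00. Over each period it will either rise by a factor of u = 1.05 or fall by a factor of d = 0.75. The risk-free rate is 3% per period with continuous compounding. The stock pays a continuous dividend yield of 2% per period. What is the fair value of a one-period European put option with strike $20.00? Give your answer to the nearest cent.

$0.65

Per-period risk-free factor R = e^0.03 = 1.0305; dividend-adjusted growth = e^(0.03−0.02) = 1.0101.
Risk-neutral probability p = (1.0101 − 0.75)/(1.05 − 0.75) = 0.2601/0.3000 = 0.8668
Terminal stock prices: S_u = 21, S_d = 15
Terminal payoffs (K − S): max(-1, 0) = 0, max(5, 0) = 5
Node 0 (S = 20): V_0 = e^(−0.03)·[0.8668·0.0000 + 0.1332·5.0000] = 0.6462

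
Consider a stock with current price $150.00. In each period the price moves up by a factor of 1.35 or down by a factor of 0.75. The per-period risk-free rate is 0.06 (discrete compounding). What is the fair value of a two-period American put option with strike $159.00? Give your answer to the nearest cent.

Risk-neutral probability p = (1 + 0.06 − 0.75)/(1.35 − 0.75) = 0.3100/0.6000 = 0.5167
Terminal stock prices: S_uu = 273.4, S_ud = 151.9, S_dd = 84.38
Terminal payoffs (K − S): max(-114.4, 0) = 0, max(7.125, 0) = 7.125, max(74.62, 0) = 74.62
Node u (S = 202.5): continuation = 1/1.06·[0.5167·0.0000 + 0.4833·7.1250] = 3.2488; exercise value = 0.0000 ≤ continuation, so V_u = 3.2488
Node d (S = 112.5): continuation = 1/1.06·[0.5167·7.1250 + 0.4833·74.6250] = 37.5000; exercise value = 46.5000 > continuation, so V_d = 46.5000 (exercise)
Node 0 (S = 150): continuation = 1/1.06·[0.5167·3.2488 + 0.4833·46.5000] = 22.7864; exercise value = 9.0000 ≤ continuation, so V_0 = 22.7864

$22.79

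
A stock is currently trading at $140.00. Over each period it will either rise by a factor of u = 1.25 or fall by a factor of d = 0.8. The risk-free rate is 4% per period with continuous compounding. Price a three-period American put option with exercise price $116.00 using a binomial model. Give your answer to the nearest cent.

$6.09

Risk-neutral probability p = (e^0.04 − 0.8)/(1.25 − 0.8) = 0.2408/0.4500 = 0.5351
Terminal stock prices: S_uuu = 273.4, S_uud = 175, S_udd = 112, S_ddd = 71.68
Terminal payoffs (K − S): max(-157.4, 0) = 0, max(-59, 0) = 0, max(4, 0) = 4, max(44.32, 0) = 44.32
Node uu (S = 218.8): continuation = e^(−0.04)·[0.5351·0.0000 + 0.4649·0.0000] = 0.0000; exercise value = 0.0000 ≤ continuation, so V_uu = 0.0000
Node ud (S = 140): continuation = e^(−0.04)·[0.5351·0.0000 + 0.4649·4.0000] = 1.7865; exercise value = 0.0000 ≤ continuation, so V_ud = 1.7865
Node dd (S = 89.6): continuation = e^(−0.04)·[0.5351·4.0000 + 0.4649·44.3200] = 21.8516; exercise value = 26.4000 > continuation, so V_dd = 26.4000 (exercise)
Node u (S = 175): continuation = e^(−0.04)·[0.5351·0.0000 + 0.4649·1.7865] = 0.7979; exercise value = 0.0000 ≤ continuation, so V_u = 0.7979
Node d (S = 112): continuation = e^(−0.04)·[0.5351·1.7865 + 0.4649·26.4000] = 12.7098; exercise value = 4.0000 ≤ continuation, so V_d = 12.7098
Node 0 (S = 140): continuation = e^(−0.04)·[0.5351·0.7979 + 0.4649·12.7098] = 6.0869; exercise value = 0.0000 ≤ continuation, so V_0 = 6.0869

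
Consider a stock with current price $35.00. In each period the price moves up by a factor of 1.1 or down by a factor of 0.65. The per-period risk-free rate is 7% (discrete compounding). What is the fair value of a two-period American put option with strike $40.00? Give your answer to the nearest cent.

Risk-neutral probability p = (1 + 0.07 − 0.65)/(1.1 − 0.65) = 0.4200/0.4500 = 0.9333
Terminal stock prices: S_uu = 42.35, S_ud = 25.03, S_dd = 14.79
Terminal payoffs (K − S): max(-2.35, 0) = 0, max(14.97, 0) = 14.97, max(25.21, 0) = 25.21
Node u (S = 38.5): continuation = 1/1.07·[0.9333·0.0000 + 0.0667·14.9750] = 0.9330; exercise value = 1.5000 > continuation, so V_u = 1.5000 (exercise)
Node d (S = 22.75): continuation = 1/1.07·[0.9333·14.9750 + 0.0667·25.2125] = 14.6332; exercise value = 17.2500 > continuation, so V_d = 17.2500 (exercise)
Node 0 (S = 35): continuation = 1/1.07·[0.9333·1.5000 + 0.0667·17.2500] = 2.3832; exercise value = 5.0000 > continuation, so V_0 = 5.0000 (exercise)

$5.00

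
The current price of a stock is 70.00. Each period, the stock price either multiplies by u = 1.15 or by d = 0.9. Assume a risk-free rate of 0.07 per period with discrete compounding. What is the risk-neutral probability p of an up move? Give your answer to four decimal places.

p = 0.6800

Risk-neutral probability p = (1 + 0.07 − 0.9)/(1.15 − 0.9) = 0.1700/0.2500 = 0.6800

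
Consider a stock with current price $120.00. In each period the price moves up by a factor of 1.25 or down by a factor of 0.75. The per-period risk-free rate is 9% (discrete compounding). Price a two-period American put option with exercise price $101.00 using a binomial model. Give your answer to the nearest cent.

$3.23

Risk-neutral probability p = (1 + 0.09 − 0.75)/(1.25 − 0.75) = 0.3400/0.5000 = 0.6800
Terminal stock prices: S_uu = 187.5, S_ud = 112.5, S_dd = 67.5
Terminal payoffs (K − S): max(-86.5, 0) = 0, max(-11.5, 0) = 0, max(33.5, 0) = 33.5
Node u (S = 150): continuation = 1/1.09·[0.6800·0.0000 + 0.3200·0.0000] = 0.0000; exercise value = 0.0000 ≤ continuation, so V_u = 0.0000
Node d (S = 90): continuation = 1/1.09·[0.6800·0.0000 + 0.3200·33.5000] = 9.8349; exercise value = 11.0000 > continuation, so V_d = 11.0000 (exercise)
Node 0 (S = 120): continuation = 1/1.09·[0.6800·0.0000 + 0.3200·11.0000] = 3.2294; exercise value = 0.0000 ≤ continuation, so V_0 = 3.2294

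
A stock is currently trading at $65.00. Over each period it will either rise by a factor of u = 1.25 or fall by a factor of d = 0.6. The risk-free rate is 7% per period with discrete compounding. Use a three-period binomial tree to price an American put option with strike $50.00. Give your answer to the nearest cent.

$3.79

Risk-neutral probability p = (1 + 0.07 − 0.6)/(1.25 − 0.6) = 0.4700/0.6500 = 0.7231
Terminal stock prices: S_uuu = 127, S_uud = 60.94, S_udd = 29.25, S_ddd = 14.04
Terminal payoffs (K − S): max(-76.95, 0) = 0, max(-10.94, 0) = 0, max(20.75, 0) = 20.75, max(35.96, 0) = 35.96
Node uu (S = 101.6): continuation = 1/1.07·[0.7231·0.0000 + 0.2769·0.0000] = 0.0000; exercise value = 0.0000 ≤ continuation, so V_uu = 0.0000
Node ud (S = 48.75): continuation = 1/1.07·[0.7231·0.0000 + 0.2769·20.7500] = 5.3702; exercise value = 1.2500 ≤ continuation, so V_ud = 5.3702
Node dd (S = 23.4): continuation = 1/1.07·[0.7231·20.7500 + 0.2769·35.9600] = 23.3290; exercise value = 26.6000 > continuation, so V_dd = 26.6000 (exercise)
Node u (S = 81.25): continuation = 1/1.07·[0.7231·0.0000 + 0.2769·5.3702] = 1.3899; exercise value = 0.0000 ≤ continuation, so V_u = 1.3899
Node d (S = 39): continuation = 1/1.07·[0.7231·5.3702 + 0.2769·26.6000] = 10.5133; exercise value = 11.0000 > continuation, so V_d = 11.0000 (exercise)
Node 0 (S = 65): continuation = 1/1.07·[0.7231·1.3899 + 0.2769·11.0000] = 3.7861; exercise value = 0.0000 ≤ continuation, so V_0 = 3.7861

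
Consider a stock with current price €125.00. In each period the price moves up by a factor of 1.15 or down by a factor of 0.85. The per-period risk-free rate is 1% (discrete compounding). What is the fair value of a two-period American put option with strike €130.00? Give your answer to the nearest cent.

€12.88

Risk-neutral probability p = (1 + 0.01 − 0.85)/(1.15 − 0.85) = 0.1600/0.3000 = 0.5333
Terminal stock prices: S_uu = 165.3, S_ud = 122.2, S_dd = 90.31
Terminal payoffs (K − S): max(-35.31, 0) = 0, max(7.812, 0) = 7.812, max(39.69, 0) = 39.69
Node u (S = 143.8): continuation = 1/1.01·[0.5333·0.0000 + 0.4667·7.8125] = 3.6097; exercise value = 0.0000 ≤ continuation, so V_u = 3.6097
Node d (S = 106.2): continuation = 1/1.01·[0.5333·7.8125 + 0.4667·39.6875] = 22.4629; exercise value = 23.7500 > continuation, so V_d = 23.7500 (exercise)
Node 0 (S = 125): continuation = 1/1.01·[0.5333·3.6097 + 0.4667·23.7500] = 12.8797; exercise value = 5.0000 ≤ continuation, so V_0 = 12.8797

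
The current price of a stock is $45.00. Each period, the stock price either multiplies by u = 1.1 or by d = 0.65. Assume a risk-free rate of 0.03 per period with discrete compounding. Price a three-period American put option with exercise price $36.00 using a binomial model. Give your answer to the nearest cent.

$1.55

Risk-neutral probability p = (1 + 0.03 − 0.65)/(1.1 − 0.65) = 0.3800/0.4500 = 0.8444
Terminal stock prices: S_uuu = 59.9, S_uud = 35.39, S_udd = 20.91, S_ddd = 12.36
Terminal payoffs (K − S): max(-23.9, 0) = 0, max(0.6075, 0) = 0.6075, max(15.09, 0) = 15.09, max(23.64, 0) = 23.64
Node uu (S = 54.45): continuation = 1/1.03·[0.8444·0.0000 + 0.1556·0.6075] = 0.0917; exercise value = 0.0000 ≤ continuation, so V_uu = 0.0917
Node ud (S = 32.18): continuation = 1/1.03·[0.8444·0.6075 + 0.1556·15.0862] = 2.7765; exercise value = 3.8250 > continuation, so V_ud = 3.8250 (exercise)
Node dd (S = 19.01): continuation = 1/1.03·[0.8444·15.0862 + 0.1556·23.6419] = 15.9390; exercise value = 16.9875 > continuation, so V_dd = 16.9875 (exercise)
Node u (S = 49.5): continuation = 1/1.03·[0.8444·0.0917 + 0.1556·3.8250] = 0.6529; exercise value = 0.0000 ≤ continuation, so V_u = 0.6529
Node d (S = 29.25): continuation = 1/1.03·[0.8444·3.8250 + 0.1556·16.9875] = 5.7015; exercise value = 6.7500 > continuation, so V_d = 6.7500 (exercise)
Node 0 (S = 45): continuation = 1/1.03·[0.8444·0.6529 + 0.1556·6.7500] = 1.5547; exercise value = 0.0000 ≤ continuation, so V_0 = 1.5547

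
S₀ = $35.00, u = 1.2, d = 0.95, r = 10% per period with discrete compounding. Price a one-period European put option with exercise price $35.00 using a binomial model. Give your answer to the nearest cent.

Risk-neutral probability p = (1 + 0.1 − 0.95)/(1.2 − 0.95) = 0.1500/0.2500 = 0.6000
Terminal stock prices: S_u = 42, S_d = 33.25
Terminal payoffs (K − S): max(-7, 0) = 0, max(1.75, 0) = 1.75
Node 0 (S = 35): V_0 = 1/1.1·[0.6000·0.0000 + 0.4000·1.7500] = 0.6364

$0.64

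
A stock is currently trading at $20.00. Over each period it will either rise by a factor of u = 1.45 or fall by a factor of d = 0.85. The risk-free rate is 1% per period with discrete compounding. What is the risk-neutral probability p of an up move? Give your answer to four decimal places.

Risk-neutral probability p = (1 + 0.01 − 0.85)/(1.45 − 0.85) = 0.1600/0.6000 = 0.2667

p = 0.2667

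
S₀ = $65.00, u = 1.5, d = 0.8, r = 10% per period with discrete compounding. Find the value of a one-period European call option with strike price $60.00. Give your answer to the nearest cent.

$14.61

Risk-neutral probability p = (1 + 0.1 − 0.8)/(1.5 − 0.8) = 0.3000/0.7000 = 0.4286
Terminal stock prices: S_u = 97.5, S_d = 52
Terminal payoffs (S − K): max(37.5, 0) = 37.5, max(-8, 0) = 0
Node 0 (S = 65): V_0 = 1/1.1·[0.4286·37.5000 + 0.5714·0.0000] = 14.6104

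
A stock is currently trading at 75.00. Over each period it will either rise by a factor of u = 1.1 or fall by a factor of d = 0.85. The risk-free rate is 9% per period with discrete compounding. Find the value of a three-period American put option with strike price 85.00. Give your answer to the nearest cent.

Risk-neutral probability p = (1 + 0.09 − 0.85)/(1.1 − 0.85) = 0.2400/0.2500 = 0.9600
Terminal stock prices: S_uuu = 99.83, S_uud = 77.14, S_udd = 59.61, S_ddd = 46.06
Terminal payoffs (K − S): max(-14.83, 0) = 0, max(7.862, 0) = 7.862, max(25.39, 0) = 25.39, max(38.94, 0) = 38.94
Node uu (S = 90.75): continuation = 1/1.09·[0.9600·0.0000 + 0.0400·7.8625] = 0.2885; exercise value = 0.0000 ≤ continuation, so V_uu = 0.2885
Node ud (S = 70.12): continuation = 1/1.09·[0.9600·7.8625 + 0.0400·25.3938] = 7.8567; exercise value = 14.8750 > continuation, so V_ud = 14.8750 (exercise)
Node dd (S = 54.19): continuation = 1/1.09·[0.9600·25.3938 + 0.0400·38.9406] = 23.7942; exercise value = 30.8125 > continuation, so V_dd = 30.8125 (exercise)
Node u (S = 82.5): continuation = 1/1.09·[0.9600·0.2885 + 0.0400·14.8750] = 0.8000; exercise value = 2.5000 > continuation, so V_u = 2.5000 (exercise)
Node d (S = 63.75): continuation = 1/1.09·[0.9600·14.8750 + 0.0400·30.8125] = 14.2317; exercise value = 21.2500 > continuation, so V_d = 21.2500 (exercise)
Node 0 (S = 75): continuation = 1/1.09·[0.9600·2.5000 + 0.0400·21.2500] = 2.9817; exercise value = 10.0000 > continuation, so V_0 = 10.0000 (exercise)

10.00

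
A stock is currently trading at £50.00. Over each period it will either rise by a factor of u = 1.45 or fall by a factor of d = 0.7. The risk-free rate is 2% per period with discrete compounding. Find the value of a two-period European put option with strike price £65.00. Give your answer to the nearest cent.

£19.50

Risk-neutral probability p = (1 + 0.02 − 0.7)/(1.45 − 0.7) = 0.3200/0.7500 = 0.4267
Terminal stock prices: S_uu = 105.1, S_ud = 50.75, S_dd = 24.5
Terminal payoffs (K − S): max(-40.12, 0) = 0, max(14.25, 0) = 14.25, max(40.5, 0) = 40.5
Node u (S = 72.5): V_u = 1/1.02·[0.4267·0.0000 + 0.5733·14.2500] = 8.0098
Node d (S = 35): V_d = 1/1.02·[0.4267·14.2500 + 0.5733·40.5000] = 28.7255
Node 0 (S = 50): V_0 = 1/1.02·[0.4267·8.0098 + 0.5733·28.7255] = 19.4969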